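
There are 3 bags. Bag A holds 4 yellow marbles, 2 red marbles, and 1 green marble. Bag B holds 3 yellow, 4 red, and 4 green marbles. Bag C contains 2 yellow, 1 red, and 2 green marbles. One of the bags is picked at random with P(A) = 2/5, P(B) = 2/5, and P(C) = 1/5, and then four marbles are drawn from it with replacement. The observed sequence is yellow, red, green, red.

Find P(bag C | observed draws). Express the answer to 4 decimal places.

0.1393

Under each hypothesis, the probability of the observed sequence is: P(data | bag A) = (4/7)(2/7)(1/7)(2/7) = 0.0066639; P(data | bag B) = (3/11)(4/11)(4/11)(4/11) = 0.013114; P(data | bag C) = (2/5)(1/5)(2/5)(1/5) = 0.0064.
Multiplying each by its prior: 2/5 · 0.0066639 = 0.0026656, 2/5 · 0.013114 = 0.0052455, 1/5 · 0.0064 = 0.00128; these sum to 0.0091911.
Therefore the posterior P(bag C | data) = (0.00128) / (0.0091911) = 0.13927.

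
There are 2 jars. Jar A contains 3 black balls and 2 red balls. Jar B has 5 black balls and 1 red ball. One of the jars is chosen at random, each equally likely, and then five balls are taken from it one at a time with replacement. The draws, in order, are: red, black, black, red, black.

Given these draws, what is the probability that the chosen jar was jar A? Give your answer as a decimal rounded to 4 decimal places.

0.6825

The likelihood of the observed sequence under each hypothesis: P(data | jar A) = (2/5)(3/5)(3/5)(2/5)(3/5) = 0.03456; P(data | jar B) = (1/6)(5/6)(5/6)(1/6)(5/6) = 0.016075.
Weighting by the prior gives 1/2 · 0.03456 = 0.01728, 1/2 · 0.016075 = 0.0080376; these sum to 0.025318.
Therefore the posterior P(jar A | data) = (0.01728) / (0.025318) = 0.68253.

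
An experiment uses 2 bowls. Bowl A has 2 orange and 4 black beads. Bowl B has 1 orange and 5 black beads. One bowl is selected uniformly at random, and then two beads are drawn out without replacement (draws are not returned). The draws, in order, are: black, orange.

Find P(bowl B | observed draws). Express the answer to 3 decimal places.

Under each hypothesis, the probability of the observed sequence is: P(data | bowl A) = (4/6)(2/5) = 4/15; P(data | bowl B) = (5/6)(1/5) = 1/6.
The prior-weighted likelihoods are 1/2 · 4/15 = 2/15, 1/2 · 1/6 = 1/12; these sum to 13/60.
Therefore the posterior P(bowl B | data) = (1/12) / (13/60) = 5/13.

0.385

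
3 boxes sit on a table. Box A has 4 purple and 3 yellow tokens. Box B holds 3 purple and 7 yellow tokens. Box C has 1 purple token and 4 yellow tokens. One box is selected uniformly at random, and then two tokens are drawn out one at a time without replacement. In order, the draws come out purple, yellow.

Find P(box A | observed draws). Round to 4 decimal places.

0.3974

Compute the likelihood of the observed sequence for each case: P(data | box A) = (4/7)(3/6) = 2/7; P(data | box B) = (3/10)(7/9) = 7/30; P(data | box C) = (1/5)(4/4) = 1/5.
Multiplying each by its prior: 1/3 · 2/7 = 2/21, 1/3 · 7/30 = 7/90, 1/3 · 1/5 = 1/15; with total 151/630.
So P(box A | data) = (2/21) / (151/630) = 60/151.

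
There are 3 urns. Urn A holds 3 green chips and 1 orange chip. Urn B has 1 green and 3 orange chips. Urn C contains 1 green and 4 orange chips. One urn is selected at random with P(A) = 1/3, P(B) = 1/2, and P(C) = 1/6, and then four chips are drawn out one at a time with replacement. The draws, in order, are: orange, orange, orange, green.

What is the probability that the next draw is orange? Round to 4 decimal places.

0.7351

Under each hypothesis, the probability of the observed sequence is: P(data | urn A) = (1/4)(1/4)(1/4)(3/4) = 0.011719; P(data | urn B) = (3/4)(3/4)(3/4)(1/4) = 0.10547; P(data | urn C) = (4/5)(4/5)(4/5)(1/5) = 0.1024.
Multiplying each by its prior: 1/3 · 0.011719 = 0.0039062, 1/2 · 0.10547 = 0.052734, 1/6 · 0.1024 = 0.017067; summing to 0.073707.
The posterior is then P(urn A | data) = 0.052997, P(urn B | data) = 0.71546, P(urn C | data) = 0.23155.
So P(orange next | data) = Σ P(orange next | H) P(H | data) = (1/4)(0.052997) + (3/4)(0.71546) + (4/5)(0.23155) = 0.73508.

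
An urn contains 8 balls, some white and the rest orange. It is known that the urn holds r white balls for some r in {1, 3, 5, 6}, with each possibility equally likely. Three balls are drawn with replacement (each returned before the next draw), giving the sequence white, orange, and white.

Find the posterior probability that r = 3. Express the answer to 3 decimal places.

Compute the likelihood of the observed sequence for each case: P(data | r = 1) = (1/8)(7/8)(1/8) = 0.013672; P(data | r = 3) = (3/8)(5/8)(3/8) = 0.087891; P(data | r = 5) = (5/8)(3/8)(5/8) = 0.14648; P(data | r = 6) = (6/8)(2/8)(6/8) = 0.14062.
The prior-weighted likelihoods are 1/4 · 0.013672 = 0.003418, 1/4 · 0.087891 = 0.021973, 1/4 · 0.14648 = 0.036621, 1/4 · 0.14062 = 0.035156; these sum to 0.097168.
Hence P(r = 3 | data) = (0.021973) / (0.097168) = 0.22613.

0.226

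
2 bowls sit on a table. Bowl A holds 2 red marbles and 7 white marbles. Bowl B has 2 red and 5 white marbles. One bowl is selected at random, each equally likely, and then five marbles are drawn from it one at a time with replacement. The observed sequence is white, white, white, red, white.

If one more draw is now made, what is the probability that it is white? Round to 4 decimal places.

0.7474

Compute the likelihood of the observed sequence for each case: P(data | bowl A) = (7/9)(7/9)(7/9)(2/9)(7/9) = 0.081322; P(data | bowl B) = (5/7)(5/7)(5/7)(2/7)(5/7) = 0.074374.
Multiplying each by its prior: 1/2 · 0.081322 = 0.040661, 1/2 · 0.074374 = 0.037187; these sum to 0.077848.
The posterior is then P(bowl A | data) = 0.52231, P(bowl B | data) = 0.47769.
The predictive probability is P(white next | data) = (7/9)(0.52231) + (5/7)(0.47769) = 0.74745.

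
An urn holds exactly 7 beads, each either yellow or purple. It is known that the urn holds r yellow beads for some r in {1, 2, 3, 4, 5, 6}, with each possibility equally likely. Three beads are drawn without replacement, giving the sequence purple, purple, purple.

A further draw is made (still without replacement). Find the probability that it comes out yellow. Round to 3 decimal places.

Under each hypothesis, the probability of the observed sequence is: P(data | r = 1) = (6/7)(5/6)(4/5) = 4/7; P(data | r = 2) = (5/7)(4/6)(3/5) = 2/7; P(data | r = 3) = (4/7)(3/6)(2/5) = 4/35; P(data | r = 4) = (3/7)(2/6)(1/5) = 1/35; P(data | r = 5) = (2/7)(1/6)(0/5) = 0; P(data | r = 6) = (1/7)(0/6) = 0.
Weighting by the prior gives 1/6 · 4/7 = 2/21, 1/6 · 2/7 = 1/21, 1/6 · 4/35 = 2/105, 1/6 · 1/35 = 1/210, 1/6 · 0 = 0, 1/6 · 0 = 0; with total 1/6.
Normalising, the posterior is P(r = 1 | data) = 4/7, P(r = 2 | data) = 2/7, P(r = 3 | data) = 4/35, P(r = 4 | data) = 1/35, P(r = 5 | data) = 0, P(r = 6 | data) = 0.
Averaging over the posterior, P(yellow next | data) = (1/4)(4/7) + (1/2)(2/7) + (3/4)(4/35) + (1)(1/35) = 2/5.

0.400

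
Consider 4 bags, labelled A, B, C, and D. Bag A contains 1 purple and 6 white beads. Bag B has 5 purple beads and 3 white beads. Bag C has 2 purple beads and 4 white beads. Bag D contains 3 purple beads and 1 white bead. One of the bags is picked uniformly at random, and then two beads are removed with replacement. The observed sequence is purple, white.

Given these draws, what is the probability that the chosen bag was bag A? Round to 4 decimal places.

0.1597

Under each hypothesis, the probability of the observed sequence is: P(data | bag A) = (1/7)(6/7) = 0.12245; P(data | bag B) = (5/8)(3/8) = 0.23438; P(data | bag C) = (2/6)(4/6) = 0.22222; P(data | bag D) = (3/4)(1/4) = 0.1875.
Multiplying each by its prior: 1/4 · 0.12245 = 0.030612, 1/4 · 0.23438 = 0.058594, 1/4 · 0.22222 = 0.055556, 1/4 · 0.1875 = 0.046875; with total 0.19164.
Hence P(bag A | data) = (0.030612) / (0.19164) = 0.15974.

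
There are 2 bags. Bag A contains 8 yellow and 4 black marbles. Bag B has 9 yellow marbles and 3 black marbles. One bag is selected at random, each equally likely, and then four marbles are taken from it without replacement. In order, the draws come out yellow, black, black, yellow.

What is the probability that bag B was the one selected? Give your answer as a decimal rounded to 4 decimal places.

Under each hypothesis, the probability of the observed sequence is: P(data | bag A) = (8/12)(4/11)(3/10)(7/9) = 28/495; P(data | bag B) = (9/12)(3/11)(2/10)(8/9) = 2/55.
The prior-weighted likelihoods are 1/2 · 28/495 = 14/495, 1/2 · 2/55 = 1/55; summing to 23/495.
Hence P(bag B | data) = (1/55) / (23/495) = 9/23.

0.3913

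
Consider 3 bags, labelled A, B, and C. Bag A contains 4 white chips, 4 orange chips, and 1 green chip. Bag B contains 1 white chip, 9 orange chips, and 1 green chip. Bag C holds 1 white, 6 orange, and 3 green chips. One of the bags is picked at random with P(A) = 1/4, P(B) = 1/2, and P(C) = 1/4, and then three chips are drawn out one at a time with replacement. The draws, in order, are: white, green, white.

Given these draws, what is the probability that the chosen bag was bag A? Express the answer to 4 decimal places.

0.8298

Compute the likelihood of the observed sequence for each case: P(data | bag A) = (4/9)(1/9)(4/9) = 0.021948; P(data | bag B) = (1/11)(1/11)(1/11) = 0.00075131; P(data | bag C) = (1/10)(3/10)(1/10) = 0.003.
Multiplying each by its prior: 1/4 · 0.021948 = 0.005487, 1/2 · 0.00075131 = 0.00037566, 1/4 · 0.003 = 0.00075; with total 0.0066126.
By Bayes' rule, P(bag A | data) = (0.005487) / (0.0066126) = 0.82977.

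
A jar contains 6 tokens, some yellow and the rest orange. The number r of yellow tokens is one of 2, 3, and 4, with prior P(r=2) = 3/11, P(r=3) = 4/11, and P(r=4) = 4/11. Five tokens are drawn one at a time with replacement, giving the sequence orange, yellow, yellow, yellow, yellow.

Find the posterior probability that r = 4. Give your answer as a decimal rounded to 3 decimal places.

0.638

Under each hypothesis, the probability of the observed sequence is: P(data | r = 2) = (4/6)(2/6)(2/6)(2/6)(2/6) = 0.0082305; P(data | r = 3) = (3/6)(3/6)(3/6)(3/6)(3/6) = 0.03125; P(data | r = 4) = (2/6)(4/6)(4/6)(4/6)(4/6) = 0.065844.
Multiplying each by its prior: 3/11 · 0.0082305 = 0.0022447, 4/11 · 0.03125 = 0.011364, 4/11 · 0.065844 = 0.023943; summing to 0.037551.
By Bayes' rule, P(r = 4 | data) = (0.023943) / (0.037551) = 0.63761.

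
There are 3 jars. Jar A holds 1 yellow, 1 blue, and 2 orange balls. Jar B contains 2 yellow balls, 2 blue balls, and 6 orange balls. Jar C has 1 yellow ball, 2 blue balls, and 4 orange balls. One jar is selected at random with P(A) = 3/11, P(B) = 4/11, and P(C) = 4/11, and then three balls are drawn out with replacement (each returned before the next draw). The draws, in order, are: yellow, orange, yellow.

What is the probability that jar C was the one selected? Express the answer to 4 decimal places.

For each hypothesis, P(data | H) works out to: P(data | jar A) = (1/4)(2/4)(1/4) = 0.03125; P(data | jar B) = (2/10)(6/10)(2/10) = 0.024; P(data | jar C) = (1/7)(4/7)(1/7) = 0.011662.
The prior-weighted likelihoods are 3/11 · 0.03125 = 0.0085227, 4/11 · 0.024 = 0.0087273, 4/11 · 0.011662 = 0.0042407; these sum to 0.021491.
By Bayes' rule, P(jar C | data) = (0.0042407) / (0.021491) = 0.19733.

0.1973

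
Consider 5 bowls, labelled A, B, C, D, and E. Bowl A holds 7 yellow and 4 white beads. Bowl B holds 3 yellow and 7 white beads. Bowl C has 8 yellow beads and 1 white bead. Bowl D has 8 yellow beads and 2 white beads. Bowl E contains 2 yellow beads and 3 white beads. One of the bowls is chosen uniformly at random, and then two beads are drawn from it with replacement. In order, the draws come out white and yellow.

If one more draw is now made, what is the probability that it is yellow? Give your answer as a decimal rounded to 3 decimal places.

0.555

For each hypothesis, P(data | H) works out to: P(data | bowl A) = (4/11)(7/11) = 0.2314; P(data | bowl B) = (7/10)(3/10) = 0.21; P(data | bowl C) = (1/9)(8/9) = 0.098765; P(data | bowl D) = (2/10)(8/10) = 0.16; P(data | bowl E) = (3/5)(2/5) = 0.24.
Multiplying each by its prior: 1/5 · 0.2314 = 0.046281, 1/5 · 0.21 = 0.042, 1/5 · 0.098765 = 0.019753, 1/5 · 0.16 = 0.032, 1/5 · 0.24 = 0.048; summing to 0.18803.
Normalising, the posterior is P(bowl A | data) = 0.24613, P(bowl B | data) = 0.22336, P(bowl C | data) = 0.10505, P(bowl D | data) = 0.17018, P(bowl E | data) = 0.25527.
The predictive probability is P(yellow next | data) = (7/11)(0.24613) + (3/10)(0.22336) + (8/9)(0.10505) + (4/5)(0.17018) + (2/5)(0.25527) = 0.55527.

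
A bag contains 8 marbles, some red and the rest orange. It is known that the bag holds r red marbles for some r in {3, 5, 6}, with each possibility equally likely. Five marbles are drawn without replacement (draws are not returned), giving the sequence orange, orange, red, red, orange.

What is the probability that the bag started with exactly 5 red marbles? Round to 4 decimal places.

0.2500

For each hypothesis, P(data | H) works out to: P(data | r = 3) = (5/8)(4/7)(3/6)(2/5)(3/4) = 3/56; P(data | r = 5) = (3/8)(2/7)(5/6)(4/5)(1/4) = 1/56; P(data | r = 6) = (2/8)(1/7)(6/6)(5/5)(0/4) = 0.
Multiplying each by its prior: 1/3 · 3/56 = 1/56, 1/3 · 1/56 = 1/168, 1/3 · 0 = 0; these sum to 1/42.
By Bayes' rule, P(r = 5 | data) = (1/168) / (1/42) = 1/4.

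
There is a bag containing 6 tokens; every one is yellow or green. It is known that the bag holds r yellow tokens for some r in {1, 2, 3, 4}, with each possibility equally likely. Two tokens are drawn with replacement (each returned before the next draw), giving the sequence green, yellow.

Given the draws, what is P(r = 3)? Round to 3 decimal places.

Compute the likelihood of the observed sequence for each case: P(data | r = 1) = (5/6)(1/6) = 5/36; P(data | r = 2) = (4/6)(2/6) = 2/9; P(data | r = 3) = (3/6)(3/6) = 1/4; P(data | r = 4) = (2/6)(4/6) = 2/9.
The prior-weighted likelihoods are 1/4 · 5/36 = 5/144, 1/4 · 2/9 = 1/18, 1/4 · 1/4 = 1/16, 1/4 · 2/9 = 1/18; summing to 5/24.
Therefore the posterior P(r = 3 | data) = (1/16) / (5/24) = 3/10.

0.300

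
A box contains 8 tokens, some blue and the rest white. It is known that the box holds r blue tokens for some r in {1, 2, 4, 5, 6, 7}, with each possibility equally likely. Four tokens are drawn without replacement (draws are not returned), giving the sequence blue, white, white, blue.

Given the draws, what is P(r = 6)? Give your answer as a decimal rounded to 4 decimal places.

0.1563

For each hypothesis, P(data | H) works out to: P(data | r = 1) = (1/8)(7/7)(6/6)(0/5) = 0; P(data | r = 2) = (2/8)(6/7)(5/6)(1/5) = 1/28; P(data | r = 4) = (4/8)(4/7)(3/6)(3/5) = 3/35; P(data | r = 5) = (5/8)(3/7)(2/6)(4/5) = 1/14; P(data | r = 6) = (6/8)(2/7)(1/6)(5/5) = 1/28; P(data | r = 7) = (7/8)(1/7)(0/6) = 0.
Multiplying each by its prior: 1/6 · 0 = 0, 1/6 · 1/28 = 1/168, 1/6 · 3/35 = 1/70, 1/6 · 1/14 = 1/84, 1/6 · 1/28 = 1/168, 1/6 · 0 = 0; with total 4/105.
Hence P(r = 6 | data) = (1/168) / (4/105) = 5/32.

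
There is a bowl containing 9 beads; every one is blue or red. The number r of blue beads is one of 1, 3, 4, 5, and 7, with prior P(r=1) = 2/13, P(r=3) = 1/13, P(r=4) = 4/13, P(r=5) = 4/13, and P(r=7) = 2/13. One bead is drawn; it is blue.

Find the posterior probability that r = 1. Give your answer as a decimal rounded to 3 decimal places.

0.036

Compute the likelihood of this draw for each case: P(data | r = 1) = (1/9) = 1/9; P(data | r = 3) = (3/9) = 1/3; P(data | r = 4) = (4/9) = 4/9; P(data | r = 5) = (5/9) = 5/9; P(data | r = 7) = (7/9) = 7/9.
Weighting by the prior gives 2/13 · 1/9 = 2/117, 1/13 · 1/3 = 1/39, 4/13 · 4/9 = 16/117, 4/13 · 5/9 = 20/117, 2/13 · 7/9 = 14/117; summing to 55/117.
Therefore the posterior P(r = 1 | data) = (2/117) / (55/117) = 2/55.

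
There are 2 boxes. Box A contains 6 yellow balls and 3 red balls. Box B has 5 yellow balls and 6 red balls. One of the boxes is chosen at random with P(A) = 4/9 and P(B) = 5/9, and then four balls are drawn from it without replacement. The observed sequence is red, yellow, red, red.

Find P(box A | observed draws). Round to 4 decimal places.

For each hypothesis, P(data | H) works out to: P(data | box A) = (3/9)(6/8)(2/7)(1/6) = 0.011905; P(data | box B) = (6/11)(5/10)(5/9)(4/8) = 0.075758.
Multiplying each by its prior: 4/9 · 0.011905 = 0.005291, 5/9 · 0.075758 = 0.042088; these sum to 0.047379.
By Bayes' rule, P(box A | data) = (0.005291) / (0.047379) = 0.11168.

0.1117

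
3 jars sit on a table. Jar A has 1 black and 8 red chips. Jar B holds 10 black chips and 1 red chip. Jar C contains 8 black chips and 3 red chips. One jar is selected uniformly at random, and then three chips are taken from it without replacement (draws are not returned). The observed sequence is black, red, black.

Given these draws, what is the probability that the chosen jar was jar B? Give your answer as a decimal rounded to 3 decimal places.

The likelihood of the observed sequence under each hypothesis: P(data | jar A) = (1/9)(8/8)(0/7) = 0; P(data | jar B) = (10/11)(1/10)(9/9) = 1/11; P(data | jar C) = (8/11)(3/10)(7/9) = 28/165.
Multiplying each by its prior: 1/3 · 0 = 0, 1/3 · 1/11 = 1/33, 1/3 · 28/165 = 28/495; summing to 43/495.
By Bayes' rule, P(jar B | data) = (1/33) / (43/495) = 15/43.

0.349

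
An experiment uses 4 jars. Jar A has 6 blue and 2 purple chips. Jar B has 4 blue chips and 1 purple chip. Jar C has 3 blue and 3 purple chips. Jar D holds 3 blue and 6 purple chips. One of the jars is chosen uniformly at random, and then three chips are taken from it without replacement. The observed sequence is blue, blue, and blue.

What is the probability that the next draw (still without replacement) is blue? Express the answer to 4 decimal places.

0.5058

Compute the likelihood of the observed sequence for each case: P(data | jar A) = (6/8)(5/7)(4/6) = 5/14; P(data | jar B) = (4/5)(3/4)(2/3) = 2/5; P(data | jar C) = (3/6)(2/5)(1/4) = 1/20; P(data | jar D) = (3/9)(2/8)(1/7) = 1/84.
The prior-weighted likelihoods are 1/4 · 5/14 = 5/56, 1/4 · 2/5 = 1/10, 1/4 · 1/20 = 1/80, 1/4 · 1/84 = 1/336; these sum to 43/210.
The posterior is then P(jar A | data) = 75/172, P(jar B | data) = 21/43, P(jar C | data) = 21/344, P(jar D | data) = 5/344.
So P(blue next | data) = Σ P(blue next | H) P(H | data) = (3/5)(75/172) + (1/2)(21/43) + (0)(21/344) + (0)(5/344) = 87/172.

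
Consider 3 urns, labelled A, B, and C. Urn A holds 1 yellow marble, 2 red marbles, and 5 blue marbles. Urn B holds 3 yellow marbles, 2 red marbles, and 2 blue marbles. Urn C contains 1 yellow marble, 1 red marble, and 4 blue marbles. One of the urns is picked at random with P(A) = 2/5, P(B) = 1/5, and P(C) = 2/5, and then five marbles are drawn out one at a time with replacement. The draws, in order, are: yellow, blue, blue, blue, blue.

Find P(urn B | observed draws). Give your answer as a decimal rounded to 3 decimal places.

0.027

For each hypothesis, P(data | H) works out to: P(data | urn A) = (1/8)(5/8)(5/8)(5/8)(5/8) = 0.019073; P(data | urn B) = (3/7)(2/7)(2/7)(2/7)(2/7) = 0.002856; P(data | urn C) = (1/6)(4/6)(4/6)(4/6)(4/6) = 0.032922.
Multiplying each by its prior: 2/5 · 0.019073 = 0.0076294, 1/5 · 0.002856 = 0.00057119, 2/5 · 0.032922 = 0.013169; summing to 0.021369.
Hence P(urn B | data) = (0.00057119) / (0.021369) = 0.026729.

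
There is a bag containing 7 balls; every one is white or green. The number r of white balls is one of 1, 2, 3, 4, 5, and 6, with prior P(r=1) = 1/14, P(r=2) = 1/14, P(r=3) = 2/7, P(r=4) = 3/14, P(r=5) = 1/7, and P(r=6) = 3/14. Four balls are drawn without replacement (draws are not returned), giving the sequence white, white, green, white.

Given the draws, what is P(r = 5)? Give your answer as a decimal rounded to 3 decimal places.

0.263

For each hypothesis, P(data | H) works out to: P(data | r = 1) = (1/7)(0/6) = 0; P(data | r = 2) = (2/7)(1/6)(5/5)(0/4) = 0; P(data | r = 3) = (3/7)(2/6)(4/5)(1/4) = 1/35; P(data | r = 4) = (4/7)(3/6)(3/5)(2/4) = 3/35; P(data | r = 5) = (5/7)(4/6)(2/5)(3/4) = 1/7; P(data | r = 6) = (6/7)(5/6)(1/5)(4/4) = 1/7.
Multiplying each by its prior: 1/14 · 0 = 0, 1/14 · 0 = 0, 2/7 · 1/35 = 2/245, 3/14 · 3/35 = 9/490, 1/7 · 1/7 = 1/49, 3/14 · 1/7 = 3/98; these sum to 19/245.
So P(r = 5 | data) = (1/49) / (19/245) = 5/19.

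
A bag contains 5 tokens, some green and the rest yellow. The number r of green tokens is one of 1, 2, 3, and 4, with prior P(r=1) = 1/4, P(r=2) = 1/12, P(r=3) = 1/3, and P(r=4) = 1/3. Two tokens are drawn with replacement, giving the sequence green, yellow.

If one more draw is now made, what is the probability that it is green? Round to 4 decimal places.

The likelihood of the observed sequence under each hypothesis: P(data | r = 1) = (1/5)(4/5) = 4/25; P(data | r = 2) = (2/5)(3/5) = 6/25; P(data | r = 3) = (3/5)(2/5) = 6/25; P(data | r = 4) = (4/5)(1/5) = 4/25.
Weighting by the prior gives 1/4 · 4/25 = 1/25, 1/12 · 6/25 = 1/50, 1/3 · 6/25 = 2/25, 1/3 · 4/25 = 4/75; with total 29/150.
Dividing through by the total gives posterior P(r = 1 | data) = 6/29, P(r = 2 | data) = 3/29, P(r = 3 | data) = 12/29, P(r = 4 | data) = 8/29.
So P(green next | data) = Σ P(green next | H) P(H | data) = (1/5)(6/29) + (2/5)(3/29) + (3/5)(12/29) + (4/5)(8/29) = 16/29.

0.5517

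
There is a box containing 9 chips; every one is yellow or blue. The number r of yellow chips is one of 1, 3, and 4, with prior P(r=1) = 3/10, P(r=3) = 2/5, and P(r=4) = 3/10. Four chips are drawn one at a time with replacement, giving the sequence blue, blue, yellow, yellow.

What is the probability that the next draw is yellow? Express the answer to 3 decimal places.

Compute the likelihood of the observed sequence for each case: P(data | r = 1) = (8/9)(8/9)(1/9)(1/9) = 0.0097546; P(data | r = 3) = (6/9)(6/9)(3/9)(3/9) = 0.049383; P(data | r = 4) = (5/9)(5/9)(4/9)(4/9) = 0.060966.
Multiplying each by its prior: 3/10 · 0.0097546 = 0.0029264, 2/5 · 0.049383 = 0.019753, 3/10 · 0.060966 = 0.01829; with total 0.040969.
Normalising, the posterior is P(r = 1 | data) = 0.071429, P(r = 3 | data) = 0.48214, P(r = 4 | data) = 0.44643.
Averaging over the posterior, P(yellow next | data) = (1/9)(0.071429) + (1/3)(0.48214) + (4/9)(0.44643) = 0.36706.

0.367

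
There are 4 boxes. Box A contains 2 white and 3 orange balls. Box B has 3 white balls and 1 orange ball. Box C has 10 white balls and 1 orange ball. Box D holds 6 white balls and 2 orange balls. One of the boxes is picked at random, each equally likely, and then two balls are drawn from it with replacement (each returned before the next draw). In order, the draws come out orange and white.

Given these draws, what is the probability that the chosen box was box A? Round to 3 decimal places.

Compute the likelihood of the observed sequence for each case: P(data | box A) = (3/5)(2/5) = 0.24; P(data | box B) = (1/4)(3/4) = 0.1875; P(data | box C) = (1/11)(10/11) = 0.082645; P(data | box D) = (2/8)(6/8) = 0.1875.
Multiplying each by its prior: 1/4 · 0.24 = 0.06, 1/4 · 0.1875 = 0.046875, 1/4 · 0.082645 = 0.020661, 1/4 · 0.1875 = 0.046875; with total 0.17441.
So P(box A | data) = (0.06) / (0.17441) = 0.34401.

0.344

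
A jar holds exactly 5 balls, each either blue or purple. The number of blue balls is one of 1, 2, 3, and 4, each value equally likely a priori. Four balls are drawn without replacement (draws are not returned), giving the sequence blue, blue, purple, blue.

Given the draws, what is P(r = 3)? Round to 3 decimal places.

0.333

Under each hypothesis, the probability of the observed sequence is: P(data | r = 1) = (1/5)(0/4) = 0; P(data | r = 2) = (2/5)(1/4)(3/3)(0/2) = 0; P(data | r = 3) = (3/5)(2/4)(2/3)(1/2) = 1/10; P(data | r = 4) = (4/5)(3/4)(1/3)(2/2) = 1/5.
The prior-weighted likelihoods are 1/4 · 0 = 0, 1/4 · 0 = 0, 1/4 · 1/10 = 1/40, 1/4 · 1/5 = 1/20; with total 3/40.
So P(r = 3 | data) = (1/40) / (3/40) = 1/3.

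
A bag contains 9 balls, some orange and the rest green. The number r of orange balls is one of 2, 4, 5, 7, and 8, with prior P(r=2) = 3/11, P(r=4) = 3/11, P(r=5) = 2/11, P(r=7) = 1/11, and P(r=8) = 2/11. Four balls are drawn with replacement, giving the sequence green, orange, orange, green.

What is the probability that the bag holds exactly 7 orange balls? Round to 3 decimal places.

Compute the likelihood of the observed sequence for each case: P(data | r = 2) = (7/9)(2/9)(2/9)(7/9) = 0.029873; P(data | r = 4) = (5/9)(4/9)(4/9)(5/9) = 0.060966; P(data | r = 5) = (4/9)(5/9)(5/9)(4/9) = 0.060966; P(data | r = 7) = (2/9)(7/9)(7/9)(2/9) = 0.029873; P(data | r = 8) = (1/9)(8/9)(8/9)(1/9) = 0.0097546.
The prior-weighted likelihoods are 3/11 · 0.029873 = 0.0081473, 3/11 · 0.060966 = 0.016627, 2/11 · 0.060966 = 0.011085, 1/11 · 0.029873 = 0.0027158, 2/11 · 0.0097546 = 0.0017736; with total 0.040349.
Hence P(r = 7 | data) = (0.0027158) / (0.040349) = 0.067308.

0.067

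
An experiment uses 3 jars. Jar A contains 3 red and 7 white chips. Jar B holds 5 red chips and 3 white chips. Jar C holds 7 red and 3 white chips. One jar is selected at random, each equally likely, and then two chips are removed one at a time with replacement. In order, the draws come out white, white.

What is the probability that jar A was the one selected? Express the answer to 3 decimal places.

0.680

The likelihood of the observed sequence under each hypothesis: P(data | jar A) = (7/10)(7/10) = 0.49; P(data | jar B) = (3/8)(3/8) = 0.14062; P(data | jar C) = (3/10)(3/10) = 0.09.
The prior-weighted likelihoods are 1/3 · 0.49 = 0.16333, 1/3 · 0.14062 = 0.046875, 1/3 · 0.09 = 0.03; these sum to 0.24021.
Hence P(jar A | data) = (0.16333) / (0.24021) = 0.67997.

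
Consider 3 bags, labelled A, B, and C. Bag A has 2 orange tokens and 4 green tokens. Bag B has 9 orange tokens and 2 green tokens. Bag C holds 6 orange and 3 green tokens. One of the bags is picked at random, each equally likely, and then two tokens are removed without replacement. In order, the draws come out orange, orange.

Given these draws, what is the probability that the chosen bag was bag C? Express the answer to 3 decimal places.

0.366

Under each hypothesis, the probability of the observed sequence is: P(data | bag A) = (2/6)(1/5) = 0.066667; P(data | bag B) = (9/11)(8/10) = 0.65455; P(data | bag C) = (6/9)(5/8) = 0.41667.
Multiplying each by its prior: 1/3 · 0.066667 = 0.022222, 1/3 · 0.65455 = 0.21818, 1/3 · 0.41667 = 0.13889; with total 0.37929.
Hence P(bag C | data) = (0.13889) / (0.37929) = 0.36618.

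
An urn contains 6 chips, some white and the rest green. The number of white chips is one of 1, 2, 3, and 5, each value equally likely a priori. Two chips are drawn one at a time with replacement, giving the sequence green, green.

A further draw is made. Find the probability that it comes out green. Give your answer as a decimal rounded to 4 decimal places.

0.7092

Compute the likelihood of the observed sequence for each case: P(data | r = 1) = (5/6)(5/6) = 25/36; P(data | r = 2) = (4/6)(4/6) = 4/9; P(data | r = 3) = (3/6)(3/6) = 1/4; P(data | r = 5) = (1/6)(1/6) = 1/36.
Multiplying each by its prior: 1/4 · 25/36 = 25/144, 1/4 · 4/9 = 1/9, 1/4 · 1/4 = 1/16, 1/4 · 1/36 = 1/144; these sum to 17/48.
Dividing through by the total gives posterior P(r = 1 | data) = 25/51, P(r = 2 | data) = 16/51, P(r = 3 | data) = 3/17, P(r = 5 | data) = 1/51.
The predictive probability is P(green next | data) = (5/6)(25/51) + (2/3)(16/51) + (1/2)(3/17) + (1/6)(1/51) = 217/306.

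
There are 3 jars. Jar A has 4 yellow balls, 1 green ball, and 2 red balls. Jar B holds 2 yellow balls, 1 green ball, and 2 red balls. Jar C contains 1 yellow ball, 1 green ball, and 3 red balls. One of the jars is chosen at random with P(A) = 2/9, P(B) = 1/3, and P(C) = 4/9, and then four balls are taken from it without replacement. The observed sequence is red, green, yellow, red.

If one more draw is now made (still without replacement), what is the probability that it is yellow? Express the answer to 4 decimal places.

The likelihood of the observed sequence under each hypothesis: P(data | jar A) = (2/7)(1/6)(4/5)(1/4) = 0.0095238; P(data | jar B) = (2/5)(1/4)(2/3)(1/2) = 0.033333; P(data | jar C) = (3/5)(1/4)(1/3)(2/2) = 0.05.
The prior-weighted likelihoods are 2/9 · 0.0095238 = 0.0021164, 1/3 · 0.033333 = 0.011111, 4/9 · 0.05 = 0.022222; summing to 0.03545.
Dividing through by the total gives posterior P(jar A | data) = 0.059701, P(jar B | data) = 0.31343, P(jar C | data) = 0.62687.
The predictive probability is P(yellow next | data) = (1)(0.059701) + (1)(0.31343) + (0)(0.62687) = 0.37313.

0.3731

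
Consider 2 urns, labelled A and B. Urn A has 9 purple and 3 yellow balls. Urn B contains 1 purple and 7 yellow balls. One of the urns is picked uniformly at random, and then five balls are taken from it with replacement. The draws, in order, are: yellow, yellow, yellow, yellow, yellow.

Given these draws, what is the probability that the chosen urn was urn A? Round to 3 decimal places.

0.002

The likelihood of the observed sequence under each hypothesis: P(data | urn A) = (3/12)(3/12)(3/12)(3/12)(3/12) = 0.00097656; P(data | urn B) = (7/8)(7/8)(7/8)(7/8)(7/8) = 0.51291.
Weighting by the prior gives 1/2 · 0.00097656 = 0.00048828, 1/2 · 0.51291 = 0.25645; summing to 0.25694.
So P(urn A | data) = (0.00048828) / (0.25694) = 0.0019004.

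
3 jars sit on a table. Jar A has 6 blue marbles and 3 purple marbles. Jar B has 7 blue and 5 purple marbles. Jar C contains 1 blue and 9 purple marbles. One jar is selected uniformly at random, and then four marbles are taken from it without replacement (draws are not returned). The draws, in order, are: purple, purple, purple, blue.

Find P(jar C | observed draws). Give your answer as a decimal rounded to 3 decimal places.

0.679

Compute the likelihood of the observed sequence for each case: P(data | jar A) = (3/9)(2/8)(1/7)(6/6) = 0.011905; P(data | jar B) = (5/12)(4/11)(3/10)(7/9) = 0.035354; P(data | jar C) = (9/10)(8/9)(7/8)(1/7) = 0.1.
Weighting by the prior gives 1/3 · 0.011905 = 0.0039683, 1/3 · 0.035354 = 0.011785, 1/3 · 0.1 = 0.033333; with total 0.049086.
Therefore the posterior P(jar C | data) = (0.033333) / (0.049086) = 0.67908.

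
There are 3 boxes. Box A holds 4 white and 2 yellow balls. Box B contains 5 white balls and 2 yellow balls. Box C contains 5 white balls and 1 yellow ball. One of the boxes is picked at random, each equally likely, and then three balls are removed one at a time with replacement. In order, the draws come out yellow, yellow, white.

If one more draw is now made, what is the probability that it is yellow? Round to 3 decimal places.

The likelihood of the observed sequence under each hypothesis: P(data | box A) = (2/6)(2/6)(4/6) = 0.074074; P(data | box B) = (2/7)(2/7)(5/7) = 0.058309; P(data | box C) = (1/6)(1/6)(5/6) = 0.023148.
The prior-weighted likelihoods are 1/3 · 0.074074 = 0.024691, 1/3 · 0.058309 = 0.019436, 1/3 · 0.023148 = 0.007716; summing to 0.051844.
The posterior is then P(box A | data) = 0.47626, P(box B | data) = 0.3749, P(box C | data) = 0.14883.
So P(yellow next | data) = Σ P(yellow next | H) P(H | data) = (1/3)(0.47626) + (2/7)(0.3749) + (1/6)(0.14883) = 0.29068.

0.291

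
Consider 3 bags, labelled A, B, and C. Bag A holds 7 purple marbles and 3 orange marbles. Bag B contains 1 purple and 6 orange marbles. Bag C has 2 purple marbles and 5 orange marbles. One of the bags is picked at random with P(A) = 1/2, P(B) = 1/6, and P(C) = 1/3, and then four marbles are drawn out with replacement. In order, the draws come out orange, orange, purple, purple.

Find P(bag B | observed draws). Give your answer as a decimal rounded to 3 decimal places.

Under each hypothesis, the probability of the observed sequence is: P(data | bag A) = (3/10)(3/10)(7/10)(7/10) = 0.0441; P(data | bag B) = (6/7)(6/7)(1/7)(1/7) = 0.014994; P(data | bag C) = (5/7)(5/7)(2/7)(2/7) = 0.041649.
The prior-weighted likelihoods are 1/2 · 0.0441 = 0.02205, 1/6 · 0.014994 = 0.002499, 1/3 · 0.041649 = 0.013883; summing to 0.038432.
Therefore the posterior P(bag B | data) = (0.002499) / (0.038432) = 0.065023.

0.065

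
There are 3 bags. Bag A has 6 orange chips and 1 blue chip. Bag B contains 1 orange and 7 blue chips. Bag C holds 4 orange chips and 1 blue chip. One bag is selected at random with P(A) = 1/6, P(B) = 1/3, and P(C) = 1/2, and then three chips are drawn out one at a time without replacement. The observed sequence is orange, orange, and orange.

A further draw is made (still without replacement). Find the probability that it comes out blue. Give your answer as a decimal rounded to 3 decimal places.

0.419

Compute the likelihood of the observed sequence for each case: P(data | bag A) = (6/7)(5/6)(4/5) = 4/7; P(data | bag B) = (1/8)(0/7) = 0; P(data | bag C) = (4/5)(3/4)(2/3) = 2/5.
Weighting by the prior gives 1/6 · 4/7 = 2/21, 1/3 · 0 = 0, 1/2 · 2/5 = 1/5; summing to 31/105.
Normalising, the posterior is P(bag A | data) = 10/31, P(bag B | data) = 0, P(bag C | data) = 21/31.
So P(blue next | data) = Σ P(blue next | H) P(H | data) = (1/4)(10/31) + (1/2)(21/31) = 13/31.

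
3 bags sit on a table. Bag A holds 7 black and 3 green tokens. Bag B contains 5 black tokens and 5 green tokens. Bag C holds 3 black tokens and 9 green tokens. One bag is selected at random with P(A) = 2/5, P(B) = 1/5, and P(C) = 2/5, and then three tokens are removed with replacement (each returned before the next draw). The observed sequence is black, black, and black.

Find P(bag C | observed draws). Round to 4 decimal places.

0.0371

Compute the likelihood of the observed sequence for each case: P(data | bag A) = (7/10)(7/10)(7/10) = 0.343; P(data | bag B) = (5/10)(5/10)(5/10) = 0.125; P(data | bag C) = (3/12)(3/12)(3/12) = 0.015625.
Multiplying each by its prior: 2/5 · 0.343 = 0.1372, 1/5 · 0.125 = 0.025, 2/5 · 0.015625 = 0.00625; these sum to 0.16845.
Hence P(bag C | data) = (0.00625) / (0.16845) = 0.037103.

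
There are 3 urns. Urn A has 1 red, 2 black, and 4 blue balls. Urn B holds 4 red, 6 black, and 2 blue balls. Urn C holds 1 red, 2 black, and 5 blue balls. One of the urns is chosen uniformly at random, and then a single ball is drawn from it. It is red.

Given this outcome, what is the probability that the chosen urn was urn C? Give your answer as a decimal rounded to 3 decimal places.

Under each hypothesis, the probability of this draw is: P(data | urn A) = (1/7) = 1/7; P(data | urn B) = (4/12) = 1/3; P(data | urn C) = (1/8) = 1/8.
Weighting by the prior gives 1/3 · 1/7 = 1/21, 1/3 · 1/3 = 1/9, 1/3 · 1/8 = 1/24; summing to 101/504.
So P(urn C | data) = (1/24) / (101/504) = 21/101.

0.208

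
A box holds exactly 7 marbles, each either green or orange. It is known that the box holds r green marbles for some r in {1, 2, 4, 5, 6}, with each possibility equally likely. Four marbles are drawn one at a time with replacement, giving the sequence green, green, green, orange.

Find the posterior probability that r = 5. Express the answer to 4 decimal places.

0.3551

Compute the likelihood of the observed sequence for each case: P(data | r = 1) = (1/7)(1/7)(1/7)(6/7) = 0.002499; P(data | r = 2) = (2/7)(2/7)(2/7)(5/7) = 0.01666; P(data | r = 4) = (4/7)(4/7)(4/7)(3/7) = 0.079967; P(data | r = 5) = (5/7)(5/7)(5/7)(2/7) = 0.10412; P(data | r = 6) = (6/7)(6/7)(6/7)(1/7) = 0.089963.
Multiplying each by its prior: 1/5 · 0.002499 = 0.00049979, 1/5 · 0.01666 = 0.0033319, 1/5 · 0.079967 = 0.015993, 1/5 · 0.10412 = 0.020825, 1/5 · 0.089963 = 0.017993; these sum to 0.058642.
By Bayes' rule, P(r = 5 | data) = (0.020825) / (0.058642) = 0.35511.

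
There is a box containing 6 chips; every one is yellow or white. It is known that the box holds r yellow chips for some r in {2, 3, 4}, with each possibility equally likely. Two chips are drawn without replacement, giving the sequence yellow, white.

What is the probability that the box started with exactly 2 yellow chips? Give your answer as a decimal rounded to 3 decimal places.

0.320

For each hypothesis, P(data | H) works out to: P(data | r = 2) = (2/6)(4/5) = 4/15; P(data | r = 3) = (3/6)(3/5) = 3/10; P(data | r = 4) = (4/6)(2/5) = 4/15.
Multiplying each by its prior: 1/3 · 4/15 = 4/45, 1/3 · 3/10 = 1/10, 1/3 · 4/15 = 4/45; summing to 5/18.
Therefore the posterior P(r = 2 | data) = (4/45) / (5/18) = 8/25.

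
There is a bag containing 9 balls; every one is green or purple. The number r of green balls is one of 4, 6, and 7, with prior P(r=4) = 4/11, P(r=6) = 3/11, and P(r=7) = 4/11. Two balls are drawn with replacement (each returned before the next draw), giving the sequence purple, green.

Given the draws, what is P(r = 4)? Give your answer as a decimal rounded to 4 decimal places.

0.4211

Compute the likelihood of the observed sequence for each case: P(data | r = 4) = (5/9)(4/9) = 20/81; P(data | r = 6) = (3/9)(6/9) = 2/9; P(data | r = 7) = (2/9)(7/9) = 14/81.
Weighting by the prior gives 4/11 · 20/81 = 80/891, 3/11 · 2/9 = 2/33, 4/11 · 14/81 = 56/891; summing to 190/891.
So P(r = 4 | data) = (80/891) / (190/891) = 8/19.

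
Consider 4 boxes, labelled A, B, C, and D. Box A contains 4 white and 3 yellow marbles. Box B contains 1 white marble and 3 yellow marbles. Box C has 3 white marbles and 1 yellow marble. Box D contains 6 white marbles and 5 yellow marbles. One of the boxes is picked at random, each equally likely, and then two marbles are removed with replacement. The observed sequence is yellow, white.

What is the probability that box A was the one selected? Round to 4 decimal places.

Compute the likelihood of the observed sequence for each case: P(data | box A) = (3/7)(4/7) = 0.2449; P(data | box B) = (3/4)(1/4) = 0.1875; P(data | box C) = (1/4)(3/4) = 0.1875; P(data | box D) = (5/11)(6/11) = 0.24793.
Weighting by the prior gives 1/4 · 0.2449 = 0.061224, 1/4 · 0.1875 = 0.046875, 1/4 · 0.1875 = 0.046875, 1/4 · 0.24793 = 0.061983; these sum to 0.21696.
Hence P(box A | data) = (0.061224) / (0.21696) = 0.2822.

0.2822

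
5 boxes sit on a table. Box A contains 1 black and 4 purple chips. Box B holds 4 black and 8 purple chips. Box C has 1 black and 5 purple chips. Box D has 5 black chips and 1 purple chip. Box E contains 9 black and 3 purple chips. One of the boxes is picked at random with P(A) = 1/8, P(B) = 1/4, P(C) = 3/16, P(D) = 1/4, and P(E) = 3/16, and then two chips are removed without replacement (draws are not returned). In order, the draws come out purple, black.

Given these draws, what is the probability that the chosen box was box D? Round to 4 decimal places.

Under each hypothesis, the probability of the observed sequence is: P(data | box A) = (4/5)(1/4) = 1/5; P(data | box B) = (8/12)(4/11) = 8/33; P(data | box C) = (5/6)(1/5) = 1/6; P(data | box D) = (1/6)(5/5) = 1/6; P(data | box E) = (3/12)(9/11) = 9/44.
Multiplying each by its prior: 1/8 · 1/5 = 1/40, 1/4 · 8/33 = 2/33, 3/16 · 1/6 = 1/32, 1/4 · 1/6 = 1/24, 3/16 · 9/44 = 27/704; these sum to 63/320.
Therefore the posterior P(box D | data) = (1/24) / (63/320) = 40/189.

0.2116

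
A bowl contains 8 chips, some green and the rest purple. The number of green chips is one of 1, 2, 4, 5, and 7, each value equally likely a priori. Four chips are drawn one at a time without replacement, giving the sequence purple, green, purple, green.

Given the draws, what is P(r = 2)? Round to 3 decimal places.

The likelihood of the observed sequence under each hypothesis: P(data | r = 1) = (7/8)(1/7)(6/6)(0/5) = 0; P(data | r = 2) = (6/8)(2/7)(5/6)(1/5) = 1/28; P(data | r = 4) = (4/8)(4/7)(3/6)(3/5) = 3/35; P(data | r = 5) = (3/8)(5/7)(2/6)(4/5) = 1/14; P(data | r = 7) = (1/8)(7/7)(0/6) = 0.
The prior-weighted likelihoods are 1/5 · 0 = 0, 1/5 · 1/28 = 1/140, 1/5 · 3/35 = 3/175, 1/5 · 1/14 = 1/70, 1/5 · 0 = 0; these sum to 27/700.
Therefore the posterior P(r = 2 | data) = (1/140) / (27/700) = 5/27.

0.185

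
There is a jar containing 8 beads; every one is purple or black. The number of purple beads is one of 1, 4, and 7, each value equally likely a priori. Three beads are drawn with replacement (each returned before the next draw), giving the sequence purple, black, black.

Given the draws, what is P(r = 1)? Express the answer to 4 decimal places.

Under each hypothesis, the probability of the observed sequence is: P(data | r = 1) = (1/8)(7/8)(7/8) = 0.095703; P(data | r = 4) = (4/8)(4/8)(4/8) = 0.125; P(data | r = 7) = (7/8)(1/8)(1/8) = 0.013672.
Multiplying each by its prior: 1/3 · 0.095703 = 0.031901, 1/3 · 0.125 = 0.041667, 1/3 · 0.013672 = 0.0045573; summing to 0.078125.
Therefore the posterior P(r = 1 | data) = (0.031901) / (0.078125) = 0.40833.

0.4083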